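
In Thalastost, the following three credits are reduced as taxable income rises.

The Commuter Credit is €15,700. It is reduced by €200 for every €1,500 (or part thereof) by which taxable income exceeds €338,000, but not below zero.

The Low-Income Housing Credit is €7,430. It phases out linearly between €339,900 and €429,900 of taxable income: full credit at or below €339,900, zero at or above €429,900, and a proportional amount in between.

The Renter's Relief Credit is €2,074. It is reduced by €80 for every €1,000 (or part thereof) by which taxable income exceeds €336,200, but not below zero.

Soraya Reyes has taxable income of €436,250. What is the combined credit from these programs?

Commuter Credit: income exceeds €338,000 by €98,250, which is 66 full-or-partial €1,500 increments; reduction = 66 × €200 = €13,200, leaving €2,500.
Low-Income Housing Credit: €436,250 is at or above €429,900, so the credit is €0.
Renter's Relief Credit: income exceeds €336,200 by €100,050 → 101 increments × €80 = €8,080 ≥ base, so the credit is €0.
Total: €2,500 + €0 + €0 = €2,500.

€2,500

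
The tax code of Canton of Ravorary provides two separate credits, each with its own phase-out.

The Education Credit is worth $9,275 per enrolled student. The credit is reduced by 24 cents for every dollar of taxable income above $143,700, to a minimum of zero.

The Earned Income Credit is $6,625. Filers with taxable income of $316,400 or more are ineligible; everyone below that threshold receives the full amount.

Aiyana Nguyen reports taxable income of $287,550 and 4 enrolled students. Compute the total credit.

$9,201

Education Credit: base = 4 × $9,275 = $37,100. 24% of the $143,850 excess over $143,700 is $34,524; credit = $37,100 − $34,524 = $2,576.
Earned Income Credit: $287,550 is below the $316,400 cutoff, so the full $6,625 applies.
Total: $2,576 + $6,625 = $9,201.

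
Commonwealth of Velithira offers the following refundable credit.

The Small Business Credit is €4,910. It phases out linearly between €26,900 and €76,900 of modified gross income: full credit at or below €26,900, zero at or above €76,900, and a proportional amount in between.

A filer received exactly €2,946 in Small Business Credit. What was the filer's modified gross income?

€46,900

€2,946 is 2,946/4,910 of the full €4,910, so 1,964/4,910 of the €50,000 range has been used: income = €26,900 + €50,000 × 1,964/4,910 = €46,900.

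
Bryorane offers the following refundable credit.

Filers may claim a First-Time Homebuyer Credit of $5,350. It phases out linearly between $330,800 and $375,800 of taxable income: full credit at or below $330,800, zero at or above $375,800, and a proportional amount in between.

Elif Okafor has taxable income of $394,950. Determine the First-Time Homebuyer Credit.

$0

First-Time Homebuyer Credit: $394,950 is at or above $375,800, so the credit is $0.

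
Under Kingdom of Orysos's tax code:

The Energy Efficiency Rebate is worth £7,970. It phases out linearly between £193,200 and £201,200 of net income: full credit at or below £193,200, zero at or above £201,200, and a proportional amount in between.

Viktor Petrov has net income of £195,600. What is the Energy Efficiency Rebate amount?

Energy Efficiency Rebate: £195,600 is £2,400 into a £8,000 phase-out range, leaving 5,600/8,000 of the credit: £7,970 × 5,600/8,000 = £5,579.

£5,579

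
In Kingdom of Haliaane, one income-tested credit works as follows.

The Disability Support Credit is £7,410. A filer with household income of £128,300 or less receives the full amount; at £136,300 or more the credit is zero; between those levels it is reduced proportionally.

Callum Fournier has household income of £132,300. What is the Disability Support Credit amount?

Disability Support Credit: £132,300 is £4,000 into a £8,000 phase-out range, leaving 4,000/8,000 of the credit: £7,410 × 4,000/8,000 = £3,705.

£3,705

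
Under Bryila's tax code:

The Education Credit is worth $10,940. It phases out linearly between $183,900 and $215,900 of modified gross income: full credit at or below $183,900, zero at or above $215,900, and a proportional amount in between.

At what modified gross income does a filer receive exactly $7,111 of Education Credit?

$7,111 is 7,111/10,940 of the full $10,940, so 3,829/10,940 of the $32,000 range has been used: income = $183,900 + $32,000 × 3,829/10,940 = $195,100.

$195,100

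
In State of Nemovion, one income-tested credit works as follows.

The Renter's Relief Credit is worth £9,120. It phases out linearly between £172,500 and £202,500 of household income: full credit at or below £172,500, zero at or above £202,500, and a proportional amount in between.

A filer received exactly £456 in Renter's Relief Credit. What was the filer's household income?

£201,000

£456 is 456/9,120 of the full £9,120, so 8,664/9,120 of the £30,000 range has been used: income = £172,500 + £30,000 × 8,664/9,120 = £201,000.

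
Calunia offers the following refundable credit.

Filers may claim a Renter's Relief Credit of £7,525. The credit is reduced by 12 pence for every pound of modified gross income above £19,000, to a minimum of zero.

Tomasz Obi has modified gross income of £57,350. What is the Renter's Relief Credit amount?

£2,923

Renter's Relief Credit: 12% of the £38,350 excess over £19,000 is £4,602; credit = £7,525 − £4,602 = £2,923.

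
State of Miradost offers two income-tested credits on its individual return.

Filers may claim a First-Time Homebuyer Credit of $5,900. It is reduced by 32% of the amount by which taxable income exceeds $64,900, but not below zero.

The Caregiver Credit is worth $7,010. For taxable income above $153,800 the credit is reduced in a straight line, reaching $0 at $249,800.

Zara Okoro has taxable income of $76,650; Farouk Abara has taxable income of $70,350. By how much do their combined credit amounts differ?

$2,016

Zara ($76,650): First-Time Homebuyer Credit: 32% of the $11,750 excess over $64,900 is $3,760; credit = $5,900 − $3,760 = $2,140. Caregiver Credit: $76,650 is at or below the $153,800 threshold, so the full $7,010 applies. total $2,140 + $7,010 = $9,150
Farouk ($70,350): First-Time Homebuyer Credit: 32% of the $5,450 excess over $64,900 is $1,744; credit = $5,900 − $1,744 = $4,156. Caregiver Credit: $70,350 is at or below the $153,800 threshold, so the full $7,010 applies. total $4,156 + $7,010 = $11,166
Difference: |$9,150 − $11,166| = $2,016.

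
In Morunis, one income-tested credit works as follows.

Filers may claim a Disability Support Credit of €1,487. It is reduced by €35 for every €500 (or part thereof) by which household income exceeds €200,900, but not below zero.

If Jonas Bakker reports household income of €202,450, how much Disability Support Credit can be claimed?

Disability Support Credit: income exceeds €200,900 by €1,550, which is 4 full-or-partial €500 increments; reduction = 4 × €35 = €140, leaving €1,347.

€1,347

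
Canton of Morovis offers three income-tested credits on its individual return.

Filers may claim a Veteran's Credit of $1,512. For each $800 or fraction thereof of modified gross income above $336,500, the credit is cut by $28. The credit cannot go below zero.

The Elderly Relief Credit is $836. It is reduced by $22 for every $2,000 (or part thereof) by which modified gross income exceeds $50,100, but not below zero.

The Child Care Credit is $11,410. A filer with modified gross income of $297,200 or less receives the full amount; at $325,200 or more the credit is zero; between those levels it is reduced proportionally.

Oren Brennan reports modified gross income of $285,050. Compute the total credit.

Veteran's Credit: $285,050 is at or below the $336,500 threshold, so the full $1,512 applies.
Elderly Relief Credit: income exceeds $50,100 by $234,950 → 118 increments × $22 = $2,596 ≥ base, so the credit is $0.
Child Care Credit: $285,050 is at or below the $297,200 threshold, so the full $11,410 applies.
Total: $1,512 + $0 + $11,410 = $12,922.

$12,922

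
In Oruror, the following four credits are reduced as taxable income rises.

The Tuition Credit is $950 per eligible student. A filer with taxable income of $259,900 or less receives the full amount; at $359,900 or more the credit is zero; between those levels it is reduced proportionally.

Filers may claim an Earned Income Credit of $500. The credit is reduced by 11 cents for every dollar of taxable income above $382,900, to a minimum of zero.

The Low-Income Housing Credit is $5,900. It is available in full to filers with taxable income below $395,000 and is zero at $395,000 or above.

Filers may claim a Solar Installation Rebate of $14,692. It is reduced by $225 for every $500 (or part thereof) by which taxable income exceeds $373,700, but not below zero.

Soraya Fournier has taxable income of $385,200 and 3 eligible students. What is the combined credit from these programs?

$15,664

Tuition Credit: base = 3 × $950 = $2,850. $385,200 is at or above $359,900, so the credit is $0.
Earned Income Credit: 11% of the $2,300 excess over $382,900 is $253; credit = $500 − $253 = $247.
Low-Income Housing Credit: $385,200 is below the $395,000 cutoff, so the full $5,900 applies.
Solar Installation Rebate: income exceeds $373,700 by $11,500, which is 23 full-or-partial $500 increments; reduction = 23 × $225 = $5,175, leaving $9,517.
Total: $0 + $247 + $5,900 + $9,517 = $15,664.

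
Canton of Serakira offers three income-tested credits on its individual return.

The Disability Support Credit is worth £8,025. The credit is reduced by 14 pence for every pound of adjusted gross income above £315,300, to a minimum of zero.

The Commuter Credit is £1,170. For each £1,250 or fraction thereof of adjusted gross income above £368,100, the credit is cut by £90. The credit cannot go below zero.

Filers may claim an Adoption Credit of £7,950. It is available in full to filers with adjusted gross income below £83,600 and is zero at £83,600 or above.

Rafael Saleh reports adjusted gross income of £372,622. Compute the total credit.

£810

Disability Support Credit: 14% of the £57,322 excess over £315,300 is £8,025.08 ≥ base, so the credit is £0.
Commuter Credit: income exceeds £368,100 by £4,522, which is 4 full-or-partial £1,250 increments; reduction = 4 × £90 = £360, leaving £810.
Adoption Credit: £372,622 meets or exceeds the £83,600 cutoff, so the credit is £0.
Total: £0 + £810 + £0 = £810.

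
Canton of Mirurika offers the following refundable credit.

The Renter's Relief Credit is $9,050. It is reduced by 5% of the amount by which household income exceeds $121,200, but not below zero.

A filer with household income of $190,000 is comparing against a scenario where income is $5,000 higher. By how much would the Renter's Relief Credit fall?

$250

At $190,000 — 5% of the $68,800 excess over $121,200 is $3,440; credit = $9,050 − $3,440 = $5,610.
At $195,000 — 5% of the $73,800 excess over $121,200 is $3,690; credit = $9,050 − $3,690 = $5,360.
Lost: $5,610 − $5,360 = $250.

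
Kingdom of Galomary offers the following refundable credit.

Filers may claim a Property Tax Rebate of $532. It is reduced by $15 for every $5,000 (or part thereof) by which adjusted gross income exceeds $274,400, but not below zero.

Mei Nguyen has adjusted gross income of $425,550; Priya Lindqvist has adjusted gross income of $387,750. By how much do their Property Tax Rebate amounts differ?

$120

Mei ($425,550): Property Tax Rebate: income exceeds $274,400 by $151,150, which is 31 full-or-partial $5,000 increments; reduction = 31 × $15 = $465, leaving $67.
Priya ($387,750): Property Tax Rebate: income exceeds $274,400 by $113,350, which is 23 full-or-partial $5,000 increments; reduction = 23 × $15 = $345, leaving $187.
Difference: |$67 − $187| = $120.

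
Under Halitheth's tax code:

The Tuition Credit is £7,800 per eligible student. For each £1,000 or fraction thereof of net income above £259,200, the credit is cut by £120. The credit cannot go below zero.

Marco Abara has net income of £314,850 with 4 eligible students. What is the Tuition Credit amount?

£24,480

Tuition Credit: base = 4 × £7,800 = £31,200. income exceeds £259,200 by £55,650, which is 56 full-or-partial £1,000 increments; reduction = 56 × £120 = £6,720, leaving £24,480.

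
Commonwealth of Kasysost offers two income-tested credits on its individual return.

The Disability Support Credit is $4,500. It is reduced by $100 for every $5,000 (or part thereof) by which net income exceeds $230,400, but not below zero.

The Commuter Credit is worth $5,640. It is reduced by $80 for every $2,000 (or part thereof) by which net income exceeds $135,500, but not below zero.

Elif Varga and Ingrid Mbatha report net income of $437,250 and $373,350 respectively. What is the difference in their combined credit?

Elif ($437,250): Disability Support Credit: income exceeds $230,400 by $206,850, which is 42 full-or-partial $5,000 increments; reduction = 42 × $100 = $4,200, leaving $300. Commuter Credit: income exceeds $135,500 by $301,750 → 151 increments × $80 = $12,080 ≥ base, so the credit is $0. total $300 + $0 = $300
Ingrid ($373,350): Disability Support Credit: income exceeds $230,400 by $142,950, which is 29 full-or-partial $5,000 increments; reduction = 29 × $100 = $2,900, leaving $1,600. Commuter Credit: income exceeds $135,500 by $237,850 → 119 increments × $80 = $9,520 ≥ base, so the credit is $0. total $1,600 + $0 = $1,600
Difference: |$300 − $1,600| = $1,300.

$1,300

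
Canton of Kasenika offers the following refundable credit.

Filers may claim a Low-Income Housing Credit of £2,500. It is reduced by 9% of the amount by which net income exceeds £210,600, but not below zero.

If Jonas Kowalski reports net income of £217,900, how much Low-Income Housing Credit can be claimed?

Low-Income Housing Credit: 9% of the £7,300 excess over £210,600 is £657; credit = £2,500 − £657 = £1,843.

£1,843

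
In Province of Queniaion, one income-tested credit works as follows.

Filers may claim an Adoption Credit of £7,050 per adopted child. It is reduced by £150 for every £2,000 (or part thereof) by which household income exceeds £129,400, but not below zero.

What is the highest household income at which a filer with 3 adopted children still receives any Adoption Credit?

Full credit = 3 × £7,050 = £21,150.
After 140 increments the reduction is 140 × £150 = £21,000, leaving £150; one more increment wipes it out. Increment 140 ends at excess 140 × £2,000 = £280,000, so the highest qualifying income is £129,400 + £280,000 = £409,400.

£409,400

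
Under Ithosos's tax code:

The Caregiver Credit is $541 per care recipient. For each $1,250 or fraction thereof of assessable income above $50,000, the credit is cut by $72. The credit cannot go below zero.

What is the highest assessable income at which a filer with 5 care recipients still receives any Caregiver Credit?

Full credit = 5 × $541 = $2,705.
After 37 increments the reduction is 37 × $72 = $2,664, leaving $41; one more increment wipes it out. Increment 37 ends at excess 37 × $1,250 = $46,250, so the highest qualifying income is $50,000 + $46,250 = $96,250.

$96,250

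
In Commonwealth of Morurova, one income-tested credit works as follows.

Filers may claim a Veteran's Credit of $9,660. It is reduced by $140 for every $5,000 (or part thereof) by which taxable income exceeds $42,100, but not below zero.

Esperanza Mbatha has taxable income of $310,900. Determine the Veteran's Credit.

Veteran's Credit: income exceeds $42,100 by $268,800, which is 54 full-or-partial $5,000 increments; reduction = 54 × $140 = $7,560, leaving $2,100.

$2,100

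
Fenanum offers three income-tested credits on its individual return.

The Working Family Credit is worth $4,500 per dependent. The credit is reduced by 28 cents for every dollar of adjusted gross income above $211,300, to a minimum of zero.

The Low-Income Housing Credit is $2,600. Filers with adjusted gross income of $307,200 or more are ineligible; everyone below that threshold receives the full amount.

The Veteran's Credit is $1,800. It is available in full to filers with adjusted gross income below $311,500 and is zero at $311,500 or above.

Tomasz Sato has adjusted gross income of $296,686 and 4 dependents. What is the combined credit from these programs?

Working Family Credit: base = 4 × $4,500 = $18,000. 28% of the $85,386 excess over $211,300 is $23,908.08 ≥ base, so the credit is $0.
Low-Income Housing Credit: $296,686 is below the $307,200 cutoff, so the full $2,600 applies.
Veteran's Credit: $296,686 is below the $311,500 cutoff, so the full $1,800 applies.
Total: $0 + $2,600 + $1,800 = $4,400.

$4,400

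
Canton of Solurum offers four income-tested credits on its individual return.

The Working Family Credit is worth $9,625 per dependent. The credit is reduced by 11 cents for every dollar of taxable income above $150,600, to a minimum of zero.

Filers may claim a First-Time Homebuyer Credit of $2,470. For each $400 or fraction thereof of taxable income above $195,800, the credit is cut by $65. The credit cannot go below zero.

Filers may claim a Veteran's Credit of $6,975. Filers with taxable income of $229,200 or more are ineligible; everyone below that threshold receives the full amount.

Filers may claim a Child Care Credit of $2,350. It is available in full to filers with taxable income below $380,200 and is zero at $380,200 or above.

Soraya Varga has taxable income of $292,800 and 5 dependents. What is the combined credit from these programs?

$34,833

Working Family Credit: base = 5 × $9,625 = $48,125. 11% of the $142,200 excess over $150,600 is $15,642; credit = $48,125 − $15,642 = $32,483.
First-Time Homebuyer Credit: income exceeds $195,800 by $97,000 → 243 increments × $65 = $15,795 ≥ base, so the credit is $0.
Veteran's Credit: $292,800 meets or exceeds the $229,200 cutoff, so the credit is $0.
Child Care Credit: $292,800 is below the $380,200 cutoff, so the full $2,350 applies.
Total: $32,483 + $0 + $0 + $2,350 = $34,833.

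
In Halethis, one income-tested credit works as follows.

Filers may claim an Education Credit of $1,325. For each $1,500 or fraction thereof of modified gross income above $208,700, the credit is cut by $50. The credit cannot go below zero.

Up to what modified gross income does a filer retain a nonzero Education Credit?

$247,700

After 26 increments the reduction is 26 × $50 = $1,300, leaving $25; one more increment wipes it out. Increment 26 ends at excess 26 × $1,500 = $39,000, so the highest qualifying income is $208,700 + $39,000 = $247,700.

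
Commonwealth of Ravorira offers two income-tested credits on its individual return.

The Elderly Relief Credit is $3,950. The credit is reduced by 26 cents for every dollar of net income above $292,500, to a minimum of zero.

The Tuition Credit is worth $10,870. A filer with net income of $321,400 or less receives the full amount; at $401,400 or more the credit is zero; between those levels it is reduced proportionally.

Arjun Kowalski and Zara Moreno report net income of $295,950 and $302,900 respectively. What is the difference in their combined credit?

Arjun ($295,950): Elderly Relief Credit: 26% of the $3,450 excess over $292,500 is $897; credit = $3,950 − $897 = $3,053. Tuition Credit: $295,950 is at or below the $321,400 threshold, so the full $10,870 applies. total $3,053 + $10,870 = $13,923
Zara ($302,900): Elderly Relief Credit: 26% of the $10,400 excess over $292,500 is $2,704; credit = $3,950 − $2,704 = $1,246. Tuition Credit: $302,900 is at or below the $321,400 threshold, so the full $10,870 applies. total $1,246 + $10,870 = $12,116
Difference: |$13,923 − $12,116| = $1,807.

$1,807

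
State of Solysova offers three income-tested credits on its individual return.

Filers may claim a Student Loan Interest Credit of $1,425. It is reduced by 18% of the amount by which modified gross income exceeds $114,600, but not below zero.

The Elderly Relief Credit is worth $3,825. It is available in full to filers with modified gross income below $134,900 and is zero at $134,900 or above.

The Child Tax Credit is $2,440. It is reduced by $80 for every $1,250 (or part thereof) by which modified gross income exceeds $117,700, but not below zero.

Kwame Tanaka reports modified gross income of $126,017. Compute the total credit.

Student Loan Interest Credit: 18% of the $11,417 excess over $114,600 is $2,055.06 ≥ base, so the credit is $0.
Elderly Relief Credit: $126,017 is below the $134,900 cutoff, so the full $3,825 applies.
Child Tax Credit: income exceeds $117,700 by $8,317, which is 7 full-or-partial $1,250 increments; reduction = 7 × $80 = $560, leaving $1,880.
Total: $0 + $3,825 + $1,880 = $5,705.

$5,705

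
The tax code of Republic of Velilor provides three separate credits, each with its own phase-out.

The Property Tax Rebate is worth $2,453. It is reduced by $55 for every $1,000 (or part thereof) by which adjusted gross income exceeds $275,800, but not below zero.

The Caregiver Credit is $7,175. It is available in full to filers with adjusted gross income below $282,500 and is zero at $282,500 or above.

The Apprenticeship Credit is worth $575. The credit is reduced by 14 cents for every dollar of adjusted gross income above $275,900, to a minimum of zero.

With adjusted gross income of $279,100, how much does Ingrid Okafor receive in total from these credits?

$9,535

Property Tax Rebate: income exceeds $275,800 by $3,300, which is 4 full-or-partial $1,000 increments; reduction = 4 × $55 = $220, leaving $2,233.
Caregiver Credit: $279,100 is below the $282,500 cutoff, so the full $7,175 applies.
Apprenticeship Credit: 14% of the $3,200 excess over $275,900 is $448; credit = $575 − $448 = $127.
Total: $2,233 + $7,175 + $127 = $9,535.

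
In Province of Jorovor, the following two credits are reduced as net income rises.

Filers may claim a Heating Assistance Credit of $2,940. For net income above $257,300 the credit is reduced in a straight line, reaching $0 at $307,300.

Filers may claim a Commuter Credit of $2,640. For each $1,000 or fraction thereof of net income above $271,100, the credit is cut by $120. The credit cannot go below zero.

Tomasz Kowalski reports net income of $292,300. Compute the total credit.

Heating Assistance Credit: $292,300 is $35,000 into a $50,000 phase-out range, leaving 15,000/50,000 of the credit: $2,940 × 15,000/50,000 = $882.
Commuter Credit: income exceeds $271,100 by $21,200 → 22 increments × $120 = $2,640 ≥ base, so the credit is $0.
Total: $882 + $0 = $882.

$882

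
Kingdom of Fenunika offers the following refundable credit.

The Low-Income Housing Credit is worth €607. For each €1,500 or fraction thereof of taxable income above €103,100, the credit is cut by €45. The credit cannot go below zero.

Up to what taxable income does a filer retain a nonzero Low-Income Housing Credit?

After 13 increments the reduction is 13 × €45 = €585, leaving €22; one more increment wipes it out. Increment 13 ends at excess 13 × €1,500 = €19,500, so the highest qualifying income is €103,100 + €19,500 = €122,600.

€122,600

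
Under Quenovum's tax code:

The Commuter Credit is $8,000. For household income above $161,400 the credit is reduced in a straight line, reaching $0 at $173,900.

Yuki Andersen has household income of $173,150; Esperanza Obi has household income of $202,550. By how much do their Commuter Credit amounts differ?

$480

Yuki ($173,150): Commuter Credit: $173,150 is $11,750 into a $12,500 phase-out range, leaving 750/12,500 of the credit: $8,000 × 750/12,500 = $480.
Esperanza ($202,550): Commuter Credit: $202,550 is at or above $173,900, so the credit is $0.
Difference: |$480 − $0| = $480.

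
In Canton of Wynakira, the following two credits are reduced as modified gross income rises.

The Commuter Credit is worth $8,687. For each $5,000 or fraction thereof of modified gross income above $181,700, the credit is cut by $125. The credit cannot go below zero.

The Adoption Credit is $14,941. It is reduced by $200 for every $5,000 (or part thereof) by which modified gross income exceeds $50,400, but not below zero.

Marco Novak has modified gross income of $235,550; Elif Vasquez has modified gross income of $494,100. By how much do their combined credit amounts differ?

$13,841

Marco ($235,550): Commuter Credit: income exceeds $181,700 by $53,850, which is 11 full-or-partial $5,000 increments; reduction = 11 × $125 = $1,375, leaving $7,312. Adoption Credit: income exceeds $50,400 by $185,150, which is 38 full-or-partial $5,000 increments; reduction = 38 × $200 = $7,600, leaving $7,341. total $7,312 + $7,341 = $14,653
Elif ($494,100): Commuter Credit: income exceeds $181,700 by $312,400, which is 63 full-or-partial $5,000 increments; reduction = 63 × $125 = $7,875, leaving $812. Adoption Credit: income exceeds $50,400 by $443,700 → 89 increments × $200 = $17,800 ≥ base, so the credit is $0. total $812 + $0 = $812
Difference: |$14,653 − $812| = $13,841.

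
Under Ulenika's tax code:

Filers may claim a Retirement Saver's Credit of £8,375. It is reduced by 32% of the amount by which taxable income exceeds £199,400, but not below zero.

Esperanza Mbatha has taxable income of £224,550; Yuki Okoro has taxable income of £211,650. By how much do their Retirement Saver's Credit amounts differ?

£4,128

Esperanza (£224,550): Retirement Saver's Credit: 32% of the £25,150 excess over £199,400 is £8,048; credit = £8,375 − £8,048 = £327.
Yuki (£211,650): Retirement Saver's Credit: 32% of the £12,250 excess over £199,400 is £3,920; credit = £8,375 − £3,920 = £4,455.
Difference: |£327 − £4,455| = £4,128.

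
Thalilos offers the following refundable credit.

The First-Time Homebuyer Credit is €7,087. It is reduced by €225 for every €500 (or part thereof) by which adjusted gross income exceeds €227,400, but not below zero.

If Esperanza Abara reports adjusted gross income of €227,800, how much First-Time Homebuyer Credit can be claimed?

€6,862

First-Time Homebuyer Credit: income exceeds €227,400 by €400, which is 1 full-or-partial €500 increment; reduction = 1 × €225 = €225, leaving €6,862.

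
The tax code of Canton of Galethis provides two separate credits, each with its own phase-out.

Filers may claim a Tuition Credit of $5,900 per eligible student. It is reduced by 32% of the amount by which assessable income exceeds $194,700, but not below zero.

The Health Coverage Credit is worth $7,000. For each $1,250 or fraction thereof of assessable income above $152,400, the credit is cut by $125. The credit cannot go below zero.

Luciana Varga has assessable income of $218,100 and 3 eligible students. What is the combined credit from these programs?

Tuition Credit: base = 3 × $5,900 = $17,700. 32% of the $23,400 excess over $194,700 is $7,488; credit = $17,700 − $7,488 = $10,212.
Health Coverage Credit: income exceeds $152,400 by $65,700, which is 53 full-or-partial $1,250 increments; reduction = 53 × $125 = $6,625, leaving $375.
Total: $10,212 + $375 = $10,587.

$10,587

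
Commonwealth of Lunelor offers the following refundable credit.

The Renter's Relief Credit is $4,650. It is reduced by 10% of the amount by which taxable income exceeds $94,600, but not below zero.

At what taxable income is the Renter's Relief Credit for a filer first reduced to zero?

$141,100

The credit falls by 10% of each dollar above $94,600, so it reaches zero when the excess is $4,650 / 10% = $46,500: income = $94,600 + $46,500 = $141,100.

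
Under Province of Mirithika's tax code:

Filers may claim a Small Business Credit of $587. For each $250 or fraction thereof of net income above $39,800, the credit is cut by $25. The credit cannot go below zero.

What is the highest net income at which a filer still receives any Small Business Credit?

After 23 increments the reduction is 23 × $25 = $575, leaving $12; one more increment wipes it out. Increment 23 ends at excess 23 × $250 = $5,750, so the highest qualifying income is $39,800 + $5,750 = $45,550.

$45,550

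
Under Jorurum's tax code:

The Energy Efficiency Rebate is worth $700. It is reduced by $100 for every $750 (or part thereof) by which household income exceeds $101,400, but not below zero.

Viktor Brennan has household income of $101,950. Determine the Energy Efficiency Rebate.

$600

Energy Efficiency Rebate: income exceeds $101,400 by $550, which is 1 full-or-partial $750 increment; reduction = 1 × $100 = $100, leaving $600.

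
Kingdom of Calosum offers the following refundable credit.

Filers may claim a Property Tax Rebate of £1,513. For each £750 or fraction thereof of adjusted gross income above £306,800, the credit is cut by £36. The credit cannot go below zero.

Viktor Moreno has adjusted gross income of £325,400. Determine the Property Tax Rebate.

£613

Property Tax Rebate: income exceeds £306,800 by £18,600, which is 25 full-or-partial £750 increments; reduction = 25 × £36 = £900, leaving £613.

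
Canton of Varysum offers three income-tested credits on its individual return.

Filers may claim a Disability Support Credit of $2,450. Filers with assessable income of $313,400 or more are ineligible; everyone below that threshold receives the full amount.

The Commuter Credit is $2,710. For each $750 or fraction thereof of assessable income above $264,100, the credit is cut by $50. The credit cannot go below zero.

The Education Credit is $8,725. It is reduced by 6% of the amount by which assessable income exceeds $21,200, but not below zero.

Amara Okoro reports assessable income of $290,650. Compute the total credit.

Disability Support Credit: $290,650 is below the $313,400 cutoff, so the full $2,450 applies.
Commuter Credit: income exceeds $264,100 by $26,550, which is 36 full-or-partial $750 increments; reduction = 36 × $50 = $1,800, leaving $910.
Education Credit: 6% of the $269,450 excess over $21,200 is $16,167 ≥ base, so the credit is $0.
Total: $2,450 + $910 + $0 = $3,360.

$3,360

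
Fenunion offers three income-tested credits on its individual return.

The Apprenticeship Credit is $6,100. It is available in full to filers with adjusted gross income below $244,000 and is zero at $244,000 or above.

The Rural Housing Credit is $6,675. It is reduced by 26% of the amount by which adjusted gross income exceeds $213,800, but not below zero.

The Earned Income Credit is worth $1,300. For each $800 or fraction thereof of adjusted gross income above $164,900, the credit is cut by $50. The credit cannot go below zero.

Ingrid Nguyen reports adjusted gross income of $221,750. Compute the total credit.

$10,708

Apprenticeship Credit: $221,750 is below the $244,000 cutoff, so the full $6,100 applies.
Rural Housing Credit: 26% of the $7,950 excess over $213,800 is $2,067; credit = $6,675 − $2,067 = $4,608.
Earned Income Credit: income exceeds $164,900 by $56,850 → 72 increments × $50 = $3,600 ≥ base, so the credit is $0.
Total: $6,100 + $4,608 + $0 = $10,708.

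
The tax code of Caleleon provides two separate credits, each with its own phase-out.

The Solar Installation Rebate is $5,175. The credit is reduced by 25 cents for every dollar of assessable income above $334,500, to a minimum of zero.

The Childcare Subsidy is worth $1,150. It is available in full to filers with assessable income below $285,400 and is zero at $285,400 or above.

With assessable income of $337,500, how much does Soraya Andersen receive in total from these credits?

Solar Installation Rebate: 25% of the $3,000 excess over $334,500 is $750; credit = $5,175 − $750 = $4,425.
Childcare Subsidy: $337,500 meets or exceeds the $285,400 cutoff, so the credit is $0.
Total: $4,425 + $0 = $4,425.

$4,425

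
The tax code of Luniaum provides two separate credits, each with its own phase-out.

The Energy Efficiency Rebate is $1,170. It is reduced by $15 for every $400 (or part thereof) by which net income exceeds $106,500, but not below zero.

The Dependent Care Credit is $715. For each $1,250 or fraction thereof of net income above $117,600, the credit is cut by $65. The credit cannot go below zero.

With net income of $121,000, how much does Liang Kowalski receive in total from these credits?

Energy Efficiency Rebate: income exceeds $106,500 by $14,500, which is 37 full-or-partial $400 increments; reduction = 37 × $15 = $555, leaving $615.
Dependent Care Credit: income exceeds $117,600 by $3,400, which is 3 full-or-partial $1,250 increments; reduction = 3 × $65 = $195, leaving $520.
Total: $615 + $520 = $1,135.

$1,135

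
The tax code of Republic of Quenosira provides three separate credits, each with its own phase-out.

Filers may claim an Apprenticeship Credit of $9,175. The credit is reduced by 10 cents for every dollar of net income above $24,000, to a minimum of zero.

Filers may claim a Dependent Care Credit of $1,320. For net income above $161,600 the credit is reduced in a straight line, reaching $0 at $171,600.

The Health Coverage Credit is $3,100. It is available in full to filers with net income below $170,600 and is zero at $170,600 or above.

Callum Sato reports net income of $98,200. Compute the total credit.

$6,175

Apprenticeship Credit: 10% of the $74,200 excess over $24,000 is $7,420; credit = $9,175 − $7,420 = $1,755.
Dependent Care Credit: $98,200 is at or below the $161,600 threshold, so the full $1,320 applies.
Health Coverage Credit: $98,200 is below the $170,600 cutoff, so the full $3,100 applies.
Total: $1,755 + $1,320 + $3,100 = $6,175.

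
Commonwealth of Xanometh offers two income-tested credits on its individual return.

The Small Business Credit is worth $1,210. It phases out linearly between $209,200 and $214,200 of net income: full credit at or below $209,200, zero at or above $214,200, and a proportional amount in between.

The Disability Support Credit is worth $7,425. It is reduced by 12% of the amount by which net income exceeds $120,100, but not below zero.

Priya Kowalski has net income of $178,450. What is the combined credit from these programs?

Small Business Credit: $178,450 is at or below the $209,200 threshold, so the full $1,210 applies.
Disability Support Credit: 12% of the $58,350 excess over $120,100 is $7,002; credit = $7,425 − $7,002 = $423.
Total: $1,210 + $423 = $1,633.

$1,633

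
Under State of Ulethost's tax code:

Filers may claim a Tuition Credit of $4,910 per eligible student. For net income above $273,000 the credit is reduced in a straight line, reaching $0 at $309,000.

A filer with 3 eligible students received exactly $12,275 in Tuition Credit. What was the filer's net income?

$279,000

Full credit = 3 × $4,910 = $14,730.
$12,275 is 12,275/14,730 of the full $14,730, so 2,455/14,730 of the $36,000 range has been used: income = $273,000 + $36,000 × 2,455/14,730 = $279,000.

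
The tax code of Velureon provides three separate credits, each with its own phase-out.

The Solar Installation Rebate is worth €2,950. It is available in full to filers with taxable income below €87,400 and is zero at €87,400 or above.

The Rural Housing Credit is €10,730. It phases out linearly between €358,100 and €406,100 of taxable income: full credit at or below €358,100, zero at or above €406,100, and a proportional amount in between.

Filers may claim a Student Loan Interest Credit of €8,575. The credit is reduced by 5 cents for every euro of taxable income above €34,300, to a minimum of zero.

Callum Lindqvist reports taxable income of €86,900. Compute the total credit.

€19,625

Solar Installation Rebate: €86,900 is below the €87,400 cutoff, so the full €2,950 applies.
Rural Housing Credit: €86,900 is at or below the €358,100 threshold, so the full €10,730 applies.
Student Loan Interest Credit: 5% of the €52,600 excess over €34,300 is €2,630; credit = €8,575 − €2,630 = €5,945.
Total: €2,950 + €10,730 + €5,945 = €19,625.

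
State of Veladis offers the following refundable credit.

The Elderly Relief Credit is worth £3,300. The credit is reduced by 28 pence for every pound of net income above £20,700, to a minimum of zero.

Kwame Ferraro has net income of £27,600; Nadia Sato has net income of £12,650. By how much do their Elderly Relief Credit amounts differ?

Kwame (£27,600): Elderly Relief Credit: 28% of the £6,900 excess over £20,700 is £1,932; credit = £3,300 − £1,932 = £1,368.
Nadia (£12,650): Elderly Relief Credit: £12,650 is at or below the £20,700 threshold, so the full £3,300 applies.
Difference: |£1,368 − £3,300| = £1,932.

£1,932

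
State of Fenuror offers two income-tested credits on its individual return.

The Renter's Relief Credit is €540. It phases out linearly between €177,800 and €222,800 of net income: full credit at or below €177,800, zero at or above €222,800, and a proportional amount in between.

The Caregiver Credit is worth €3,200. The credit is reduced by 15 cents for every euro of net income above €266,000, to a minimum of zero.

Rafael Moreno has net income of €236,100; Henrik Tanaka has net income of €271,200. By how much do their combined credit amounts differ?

Rafael (€236,100): Renter's Relief Credit: €236,100 is at or above €222,800, so the credit is €0. Caregiver Credit: €236,100 is at or below the €266,000 threshold, so the full €3,200 applies. total €0 + €3,200 = €3,200
Henrik (€271,200): Renter's Relief Credit: €271,200 is at or above €222,800, so the credit is €0. Caregiver Credit: 15% of the €5,200 excess over €266,000 is €780; credit = €3,200 − €780 = €2,420. total €0 + €2,420 = €2,420
Difference: |€3,200 − €2,420| = €780.

€780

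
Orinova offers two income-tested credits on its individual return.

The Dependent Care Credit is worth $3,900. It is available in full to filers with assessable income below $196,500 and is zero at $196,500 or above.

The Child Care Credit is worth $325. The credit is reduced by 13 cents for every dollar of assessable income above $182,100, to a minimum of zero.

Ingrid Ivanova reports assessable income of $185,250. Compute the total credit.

Dependent Care Credit: $185,250 is below the $196,500 cutoff, so the full $3,900 applies.
Child Care Credit: 13% of the $3,150 excess over $182,100 is $409.50 ≥ base, so the credit is $0.
Total: $3,900 + $0 = $3,900.

$3,900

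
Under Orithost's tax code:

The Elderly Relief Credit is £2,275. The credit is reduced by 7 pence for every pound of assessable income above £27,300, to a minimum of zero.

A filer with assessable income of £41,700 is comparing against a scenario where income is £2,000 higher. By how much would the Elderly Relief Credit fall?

At £41,700 — 7% of the £14,400 excess over £27,300 is £1,008; credit = £2,275 − £1,008 = £1,267.
At £43,700 — 7% of the £16,400 excess over £27,300 is £1,148; credit = £2,275 − £1,148 = £1,127.
Lost: £1,267 − £1,127 = £140.

£140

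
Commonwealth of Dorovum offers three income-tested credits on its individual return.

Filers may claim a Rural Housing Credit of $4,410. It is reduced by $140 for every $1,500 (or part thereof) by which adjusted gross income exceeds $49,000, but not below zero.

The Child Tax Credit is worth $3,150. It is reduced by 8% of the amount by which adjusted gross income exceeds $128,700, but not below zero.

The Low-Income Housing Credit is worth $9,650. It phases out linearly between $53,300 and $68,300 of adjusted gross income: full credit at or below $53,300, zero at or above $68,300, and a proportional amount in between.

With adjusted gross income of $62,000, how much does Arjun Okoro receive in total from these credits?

Rural Housing Credit: income exceeds $49,000 by $13,000, which is 9 full-or-partial $1,500 increments; reduction = 9 × $140 = $1,260, leaving $3,150.
Child Tax Credit: $62,000 is at or below the $128,700 threshold, so the full $3,150 applies.
Low-Income Housing Credit: $62,000 is $8,700 into a $15,000 phase-out range, leaving 6,300/15,000 of the credit: $9,650 × 6,300/15,000 = $4,053.
Total: $3,150 + $3,150 + $4,053 = $10,353.

$10,353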